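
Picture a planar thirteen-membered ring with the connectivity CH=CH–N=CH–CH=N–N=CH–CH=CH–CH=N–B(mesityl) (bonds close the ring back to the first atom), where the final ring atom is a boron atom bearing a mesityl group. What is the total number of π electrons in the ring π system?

12

The p orbitals form a continuous loop: the double-bond atoms are sp², each contributing one p electron; the doubly-bonded nitrogens are pyridine-type — their lone pairs lie in the ring plane, leaving one electron in the p orbital; the boron has an empty p orbital. The ring is fully conjugated.
Tallying contributions gives 6 × 2 = 12 from the double-bond units + 0 from the B(mesityl) atom = 12.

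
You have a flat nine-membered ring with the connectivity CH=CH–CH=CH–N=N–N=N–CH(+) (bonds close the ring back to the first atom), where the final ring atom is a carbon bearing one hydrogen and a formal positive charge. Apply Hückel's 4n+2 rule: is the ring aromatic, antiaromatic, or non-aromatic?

Antiaromatic

All ring atoms are sp² and supply a p orbital to the ring (every atom in a ring double bond is sp² and brings one electron to the p orbital; the doubly-bonded nitrogens are pyridine-type — their lone pairs lie in the ring plane, leaving one electron in the p orbital; the carbocation has an empty p orbital); the conjugation is uninterrupted.
Tallying contributions gives 4 × 2 = 8 from the double-bond units + 0 from the CH(+) atom = 8.
8 = 4(2); a planar, fully conjugated 4n system is antiaromatic.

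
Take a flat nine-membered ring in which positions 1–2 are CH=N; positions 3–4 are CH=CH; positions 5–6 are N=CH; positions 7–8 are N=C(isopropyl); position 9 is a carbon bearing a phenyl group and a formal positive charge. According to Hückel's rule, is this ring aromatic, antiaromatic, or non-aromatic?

Antiaromatic

Check conjugation: the double-bond atoms are sp², each contributing one p electron; each sp² =N– keeps its lone pair in-plane and puts one electron into the π system; the carbocation has an empty p orbital — every position has a p orbital, so the cyclic π system is continuous.
Adding the contributions, 4 × 2 = 8 from the double-bond units + 0 from the C(phenyl)(+) atom = 8.
A 4n π count (8, n = 2) in a planar conjugated ring means antiaromatic.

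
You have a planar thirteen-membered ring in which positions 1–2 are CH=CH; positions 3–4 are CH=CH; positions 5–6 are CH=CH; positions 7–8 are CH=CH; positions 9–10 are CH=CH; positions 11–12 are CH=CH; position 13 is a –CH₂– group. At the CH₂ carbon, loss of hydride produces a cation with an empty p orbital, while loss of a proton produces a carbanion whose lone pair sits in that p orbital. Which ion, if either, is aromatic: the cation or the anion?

Once that carbon is sp², every ring atom has a p orbital and both ions are fully conjugated.
Cation: 6 × 2 + 0 = 12 π electrons → 4(3), antiaromatic.
Anion: 6 × 2 + 2 = 14 π electrons → 4(3)+2, aromatic.

The anion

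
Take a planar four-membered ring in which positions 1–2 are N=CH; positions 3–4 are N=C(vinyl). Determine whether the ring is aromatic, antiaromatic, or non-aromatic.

The p orbitals form a continuous loop: the double-bond atoms are sp², each contributing one p electron; the doubly-bonded nitrogens are pyridine-type — their lone pairs lie in the ring plane, leaving one electron in the p orbital. The ring is fully conjugated.
Tallying contributions gives 2 × 2 = 4 from the 2 double-bond units.
A 4n π count (4, n = 1) in a planar conjugated ring means antiaromatic.

Antiaromatic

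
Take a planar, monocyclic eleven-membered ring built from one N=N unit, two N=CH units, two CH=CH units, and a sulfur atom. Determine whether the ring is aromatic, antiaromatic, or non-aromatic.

All ring atoms are sp² and supply a p orbital to the ring (every atom in a ring double bond is sp² and brings one electron to the p orbital; each =N– nitrogen is pyridine-type (lone pair in the sp² plane, one electron in the p orbital); the sulfur donates one lone pair from its p orbital); the conjugation is uninterrupted.
Counting π electrons: 5 × 2 = 10 from the double-bond units + 2 from the S atom = 12.
A 4n π count (12, n = 3) in a planar conjugated ring means antiaromatic.

Antiaromatic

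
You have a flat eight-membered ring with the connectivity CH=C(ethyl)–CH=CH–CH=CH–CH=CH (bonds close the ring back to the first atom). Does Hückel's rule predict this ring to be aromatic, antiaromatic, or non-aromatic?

Every ring atom contributes a p orbital perpendicular to the ring (the double-bond atoms are sp², each contributing one p electron), so the π system is cyclic and fully conjugated.
Tallying contributions gives 4 × 2 = 8 from the 4 double-bond units.
A 4n π count (8, n = 2) in a planar conjugated ring means antiaromatic.

Antiaromatic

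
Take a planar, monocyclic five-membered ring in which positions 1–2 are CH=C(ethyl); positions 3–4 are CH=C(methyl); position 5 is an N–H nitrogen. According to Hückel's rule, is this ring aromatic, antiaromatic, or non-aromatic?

Every ring atom contributes a p orbital perpendicular to the ring (the double-bond atoms are sp², each contributing one p electron; the pyrrole-type nitrogen donates its lone pair from the p orbital), so the π system is cyclic and fully conjugated.
Adding the contributions, 2 × 2 = 4 from the double-bond units + 2 from the NH atom = 6.
That gives a 4n+2 count (6, n = 1).

Aromatic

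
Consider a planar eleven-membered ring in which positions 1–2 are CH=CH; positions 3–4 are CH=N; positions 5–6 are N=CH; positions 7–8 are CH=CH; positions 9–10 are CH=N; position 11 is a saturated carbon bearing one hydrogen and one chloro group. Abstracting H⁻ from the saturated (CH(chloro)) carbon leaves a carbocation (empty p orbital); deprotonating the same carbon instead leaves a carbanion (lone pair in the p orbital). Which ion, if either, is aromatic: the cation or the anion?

Both ions have a continuous loop of p orbitals — each ring atom is sp².
Cation: 5 × 2 + 0 = 10 π electrons → 4(2)+2, aromatic.
Anion: 5 × 2 + 2 = 12 π electrons → 4(3), antiaromatic.

The cation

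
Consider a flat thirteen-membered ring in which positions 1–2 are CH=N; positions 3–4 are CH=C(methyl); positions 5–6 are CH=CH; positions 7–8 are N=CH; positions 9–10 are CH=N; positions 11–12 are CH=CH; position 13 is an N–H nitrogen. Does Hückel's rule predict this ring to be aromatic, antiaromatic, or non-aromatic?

Aromatic

All ring atoms are sp² and supply a p orbital to the ring (the double-bond atoms are sp², each contributing one p electron; the doubly-bonded nitrogens are pyridine-type — their lone pairs lie in the ring plane, leaving one electron in the p orbital; the pyrrole-type nitrogen donates its lone pair from the p orbital); the conjugation is uninterrupted.
Tallying contributions gives 6 × 2 = 12 from the double-bond units + 2 from the NH atom = 14.
14 = 4(3) + 2, which satisfies Hückel's 4n+2 rule.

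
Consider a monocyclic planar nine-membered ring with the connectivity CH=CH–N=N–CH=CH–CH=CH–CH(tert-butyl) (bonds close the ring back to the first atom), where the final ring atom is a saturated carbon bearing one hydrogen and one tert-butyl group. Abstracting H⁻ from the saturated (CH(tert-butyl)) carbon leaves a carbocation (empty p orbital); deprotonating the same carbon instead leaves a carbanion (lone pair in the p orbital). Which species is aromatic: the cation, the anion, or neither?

Both ions have a continuous loop of p orbitals — each ring atom is sp².
Cation: 4 × 2 + 0 = 8 π electrons → 4(2), antiaromatic.
Anion: 4 × 2 + 2 = 10 π electrons → 4(2)+2, aromatic.

The anion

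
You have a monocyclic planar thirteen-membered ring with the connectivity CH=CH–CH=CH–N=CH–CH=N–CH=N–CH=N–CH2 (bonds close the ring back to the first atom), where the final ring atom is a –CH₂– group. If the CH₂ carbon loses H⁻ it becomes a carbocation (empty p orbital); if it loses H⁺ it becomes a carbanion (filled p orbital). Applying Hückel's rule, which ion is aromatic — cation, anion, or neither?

The anion

In either ion the ring is fully conjugated: every atom, including the new sp² carbon, supplies a p orbital.
Cation: 6 × 2 + 0 = 12 π electrons → 4(3), antiaromatic.
Anion: 6 × 2 + 2 = 14 π electrons → 4(3)+2, aromatic.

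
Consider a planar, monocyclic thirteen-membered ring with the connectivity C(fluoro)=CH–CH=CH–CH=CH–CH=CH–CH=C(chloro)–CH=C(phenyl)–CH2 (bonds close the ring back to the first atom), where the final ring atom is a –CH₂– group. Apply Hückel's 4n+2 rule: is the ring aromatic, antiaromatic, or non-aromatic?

Non-aromatic

The CH2 carbon is saturated: the tetrahedral CH₂ carbon is sp³ and has no p orbital in the ring π system. Conjugation is not continuous around the ring.
Broken conjugation rules out both aromaticity and antiaromaticity.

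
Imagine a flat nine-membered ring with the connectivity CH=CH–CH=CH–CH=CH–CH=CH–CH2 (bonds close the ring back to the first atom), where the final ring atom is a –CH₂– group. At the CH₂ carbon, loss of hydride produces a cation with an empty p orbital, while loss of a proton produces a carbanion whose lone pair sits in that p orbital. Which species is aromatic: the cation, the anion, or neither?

In either ion the ring is fully conjugated: every atom, including the new sp² carbon, supplies a p orbital.
Cation: 4 × 2 + 0 = 8 π electrons → 4(2), antiaromatic.
Anion: 4 × 2 + 2 = 10 π electrons → 4(2)+2, aromatic.

The anion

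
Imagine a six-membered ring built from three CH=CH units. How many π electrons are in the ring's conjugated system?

All ring atoms are sp² and supply a p orbital to the ring (every atom in a ring double bond is sp² and brings one electron to the p orbital); the conjugation is uninterrupted.
π-electron count: 3 × 2 = 6 from the 3 double-bond units.
This is benzene.

6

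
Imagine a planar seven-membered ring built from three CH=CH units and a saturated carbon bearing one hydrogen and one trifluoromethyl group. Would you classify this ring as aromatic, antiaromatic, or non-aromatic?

The CH(trifluoromethyl) position has four σ bonds — that saturated carbon is sp³ and has no p orbital in the ring π system — so the cyclic conjugation is interrupted.
Broken conjugation rules out both aromaticity and antiaromaticity.

Non-aromatic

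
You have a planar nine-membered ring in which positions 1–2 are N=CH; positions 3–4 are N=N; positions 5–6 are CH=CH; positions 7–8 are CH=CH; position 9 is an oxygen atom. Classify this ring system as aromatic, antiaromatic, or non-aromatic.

Aromatic

Every ring atom contributes a p orbital perpendicular to the ring (every atom in a ring double bond is sp² and brings one electron to the p orbital; each =N– nitrogen is pyridine-type (lone pair in the sp² plane, one electron in the p orbital); the oxygen donates one lone pair from its p orbital), so the π system is cyclic and fully conjugated.
Tallying contributions gives 4 × 2 = 8 from the double-bond units + 2 from the O atom = 10.
That gives a 4n+2 count (10, n = 2).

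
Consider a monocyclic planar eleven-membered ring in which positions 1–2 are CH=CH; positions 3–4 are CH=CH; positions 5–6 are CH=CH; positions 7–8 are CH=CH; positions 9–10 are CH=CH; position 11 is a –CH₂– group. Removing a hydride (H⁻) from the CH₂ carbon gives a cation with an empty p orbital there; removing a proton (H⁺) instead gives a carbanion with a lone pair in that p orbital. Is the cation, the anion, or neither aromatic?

The cation

In either ion the ring is fully conjugated: every atom, including the new sp² carbon, supplies a p orbital.
Cation: 5 × 2 + 0 = 10 π electrons → 4(2)+2, aromatic.
Anion: 5 × 2 + 2 = 12 π electrons → 4(3), antiaromatic.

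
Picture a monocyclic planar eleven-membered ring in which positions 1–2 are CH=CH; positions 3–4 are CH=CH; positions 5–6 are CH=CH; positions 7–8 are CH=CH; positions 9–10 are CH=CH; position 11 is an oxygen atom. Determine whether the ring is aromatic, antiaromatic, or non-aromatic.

The p orbitals form a continuous loop: every atom in a ring double bond is sp² and brings one electron to the p orbital; the oxygen donates one lone pair from its p orbital. The ring is fully conjugated.
π-electron count: 5 × 2 = 10 from the double-bond units + 2 from the O atom = 12.
With 12 = 4·3 π electrons, Hückel's rule classifies the planar ring as antiaromatic.

Antiaromatic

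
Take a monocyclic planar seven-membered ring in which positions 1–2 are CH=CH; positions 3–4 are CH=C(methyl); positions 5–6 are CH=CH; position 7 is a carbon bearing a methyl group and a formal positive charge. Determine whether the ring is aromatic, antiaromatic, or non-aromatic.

Aromatic

The p orbitals form a continuous loop: every atom in a ring double bond is sp² and brings one electron to the p orbital; the carbocation has an empty p orbital. The ring is fully conjugated.
Tallying contributions gives 3 × 2 = 6 from the double-bond units + 0 from the C(methyl)(+) atom = 6.
That gives a 4n+2 count (6, n = 1).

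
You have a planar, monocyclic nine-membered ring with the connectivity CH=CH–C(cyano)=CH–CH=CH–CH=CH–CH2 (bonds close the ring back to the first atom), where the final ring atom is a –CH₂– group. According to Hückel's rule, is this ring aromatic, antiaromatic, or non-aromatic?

Non-aromatic

Because the tetrahedral CH₂ carbon is sp³ and has no p orbital in the ring π system at the CH2 position, the π system cannot extend all the way around the ring.
A ring that is not fully conjugated cannot be aromatic or antiaromatic regardless of its π-electron count.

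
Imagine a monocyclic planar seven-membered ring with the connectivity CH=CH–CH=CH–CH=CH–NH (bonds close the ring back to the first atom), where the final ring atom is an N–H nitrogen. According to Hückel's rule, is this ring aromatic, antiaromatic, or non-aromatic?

Antiaromatic

All ring atoms are sp² and supply a p orbital to the ring (the double-bond atoms are sp², each contributing one p electron; the pyrrole-type nitrogen donates its lone pair from the p orbital); the conjugation is uninterrupted.
Adding the contributions, 3 × 2 = 6 from the double-bond units + 2 from the NH atom = 8.
A 4n π count (8, n = 2) in a planar conjugated ring means antiaromatic.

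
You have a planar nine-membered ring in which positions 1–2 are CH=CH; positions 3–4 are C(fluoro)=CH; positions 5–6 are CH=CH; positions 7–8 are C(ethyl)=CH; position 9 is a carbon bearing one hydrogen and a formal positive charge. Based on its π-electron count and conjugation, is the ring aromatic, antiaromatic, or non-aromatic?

The p orbitals form a continuous loop: each doubly-bonded ring atom is sp² with one p-orbital electron; the carbocation has an empty p orbital. The ring is fully conjugated.
π-electron count: 4 × 2 = 8 from the double-bond units + 0 from the CH(+) atom = 8.
A 4n π count (8, n = 2) in a planar conjugated ring means antiaromatic.

Antiaromatic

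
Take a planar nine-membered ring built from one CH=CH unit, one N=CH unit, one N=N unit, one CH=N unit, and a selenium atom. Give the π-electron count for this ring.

10

All ring atoms are sp² and supply a p orbital to the ring (the double-bond atoms are sp², each contributing one p electron; the doubly-bonded nitrogens are pyridine-type — their lone pairs lie in the ring plane, leaving one electron in the p orbital; the selenium donates one lone pair from its p orbital); the conjugation is uninterrupted.
Adding the contributions, 4 × 2 = 8 from the double-bond units + 2 from the Se atom = 10.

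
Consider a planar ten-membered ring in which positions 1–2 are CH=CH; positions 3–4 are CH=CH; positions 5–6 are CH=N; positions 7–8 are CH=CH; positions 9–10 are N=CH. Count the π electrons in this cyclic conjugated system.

10

Every ring atom contributes a p orbital perpendicular to the ring (every atom in a ring double bond is sp² and brings one electron to the p orbital; the doubly-bonded nitrogens are pyridine-type — their lone pairs lie in the ring plane, leaving one electron in the p orbital), so the π system is cyclic and fully conjugated.
Counting π electrons: 5 × 2 = 10 from the 5 double-bond units.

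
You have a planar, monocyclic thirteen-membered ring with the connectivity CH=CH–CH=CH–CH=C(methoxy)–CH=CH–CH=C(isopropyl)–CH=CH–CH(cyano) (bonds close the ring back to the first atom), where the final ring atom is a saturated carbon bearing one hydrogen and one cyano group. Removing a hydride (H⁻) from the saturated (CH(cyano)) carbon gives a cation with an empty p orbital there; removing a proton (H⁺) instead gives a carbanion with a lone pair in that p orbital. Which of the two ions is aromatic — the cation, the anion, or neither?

The anion

In both ions every ring atom is sp² and contributes a p orbital, so both rings are fully conjugated.
Cation: 6 × 2 + 0 = 12 π electrons → 4(3), antiaromatic.
Anion: 6 × 2 + 2 = 14 π electrons → 4(3)+2, aromatic.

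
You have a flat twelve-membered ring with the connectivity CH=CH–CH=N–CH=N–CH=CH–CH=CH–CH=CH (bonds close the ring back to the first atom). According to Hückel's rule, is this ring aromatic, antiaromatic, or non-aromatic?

Antiaromatic

Check conjugation: each doubly-bonded ring atom is sp² with one p-orbital electron; each sp² =N– keeps its lone pair in-plane and puts one electron into the π system — every position has a p orbital, so the cyclic π system is continuous.
Tallying contributions gives 6 × 2 = 12 from the 6 double-bond units.
12 is a 4n count (n = 3), so the planar conjugated ring is antiaromatic.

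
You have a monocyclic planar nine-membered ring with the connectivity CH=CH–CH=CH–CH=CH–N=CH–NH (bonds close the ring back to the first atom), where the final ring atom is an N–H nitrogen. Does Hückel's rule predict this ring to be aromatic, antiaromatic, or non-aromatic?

Aromatic

Check conjugation: each doubly-bonded ring atom is sp² with one p-orbital electron; each =N– nitrogen is pyridine-type (lone pair in the sp² plane, one electron in the p orbital); the pyrrole-type nitrogen donates its lone pair from the p orbital — every position has a p orbital, so the cyclic π system is continuous.
Tallying contributions gives 4 × 2 = 8 from the double-bond units + 2 from the NH atom = 10.
With 10 π electrons (n = 2), the Hückel 4n+2 condition holds.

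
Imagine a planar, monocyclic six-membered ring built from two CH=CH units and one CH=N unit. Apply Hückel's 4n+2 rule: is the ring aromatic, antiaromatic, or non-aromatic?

Aromatic

Check conjugation: each doubly-bonded ring atom is sp² with one p-orbital electron; the doubly-bonded nitrogens are pyridine-type — their lone pairs lie in the ring plane, leaving one electron in the p orbital — every position has a p orbital, so the cyclic π system is continuous.
Counting π electrons: 3 × 2 = 6 from the 3 double-bond units.
With 6 π electrons (n = 1), the Hückel 4n+2 condition holds.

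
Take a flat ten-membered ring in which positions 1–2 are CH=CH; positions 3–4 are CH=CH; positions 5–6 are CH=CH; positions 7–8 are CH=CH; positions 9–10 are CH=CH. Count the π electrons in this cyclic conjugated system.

10

Every ring atom contributes a p orbital perpendicular to the ring (every atom in a ring double bond is sp² and brings one electron to the p orbital), so the π system is cyclic and fully conjugated.
π-electron count: 5 × 2 = 10 from the 5 double-bond units.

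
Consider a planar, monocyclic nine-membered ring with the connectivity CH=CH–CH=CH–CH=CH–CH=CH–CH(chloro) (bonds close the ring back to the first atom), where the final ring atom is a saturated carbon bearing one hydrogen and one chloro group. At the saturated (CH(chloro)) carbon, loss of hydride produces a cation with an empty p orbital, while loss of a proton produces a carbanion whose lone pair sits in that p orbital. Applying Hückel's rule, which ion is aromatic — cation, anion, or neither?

The anion

Once that carbon is sp², every ring atom has a p orbital and both ions are fully conjugated.
Cation: 4 × 2 + 0 = 8 π electrons → 4(2), antiaromatic.
Anion: 4 × 2 + 2 = 10 π electrons → 4(2)+2, aromatic.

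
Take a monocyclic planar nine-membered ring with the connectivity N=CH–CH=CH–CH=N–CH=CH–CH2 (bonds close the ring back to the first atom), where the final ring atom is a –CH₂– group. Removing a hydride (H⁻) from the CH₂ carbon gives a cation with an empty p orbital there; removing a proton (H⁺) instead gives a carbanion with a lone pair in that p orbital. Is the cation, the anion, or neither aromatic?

In both ions every ring atom is sp² and contributes a p orbital, so both rings are fully conjugated.
Cation: 4 × 2 + 0 = 8 π electrons → 4(2), antiaromatic.
Anion: 4 × 2 + 2 = 10 π electrons → 4(2)+2, aromatic.

The anion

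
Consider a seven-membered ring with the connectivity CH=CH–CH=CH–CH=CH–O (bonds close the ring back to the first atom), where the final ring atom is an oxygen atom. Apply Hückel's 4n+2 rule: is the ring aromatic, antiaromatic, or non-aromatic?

Every ring atom contributes a p orbital perpendicular to the ring (each doubly-bonded ring atom is sp² with one p-orbital electron; the oxygen donates one lone pair from its p orbital), so the π system is cyclic and fully conjugated.
Tallying contributions gives 3 × 2 = 6 from the double-bond units + 2 from the O atom = 8.
With 8 = 4·2 π electrons, Hückel's rule classifies the planar ring as antiaromatic.

Antiaromatic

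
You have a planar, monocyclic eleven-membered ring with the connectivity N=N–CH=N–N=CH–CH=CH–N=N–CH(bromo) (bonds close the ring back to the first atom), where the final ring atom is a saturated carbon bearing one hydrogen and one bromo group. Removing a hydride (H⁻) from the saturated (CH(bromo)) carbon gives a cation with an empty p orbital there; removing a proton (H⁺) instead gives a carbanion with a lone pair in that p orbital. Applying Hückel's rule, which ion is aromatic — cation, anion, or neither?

The cation

Both ions have a continuous loop of p orbitals — each ring atom is sp².
Cation: 5 × 2 + 0 = 10 π electrons → 4(2)+2, aromatic.
Anion: 5 × 2 + 2 = 12 π electrons → 4(3), antiaromatic.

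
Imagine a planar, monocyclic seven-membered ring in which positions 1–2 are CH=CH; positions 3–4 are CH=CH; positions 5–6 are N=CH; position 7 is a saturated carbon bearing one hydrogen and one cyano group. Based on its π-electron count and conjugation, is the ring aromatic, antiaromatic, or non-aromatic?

Non-aromatic

At the CH(cyano) position, that saturated carbon is sp³ and has no p orbital in the ring π system; the ring's p-orbital overlap is broken there.
Hückel's rule only applies to fully conjugated rings, so this one is simply non-aromatic.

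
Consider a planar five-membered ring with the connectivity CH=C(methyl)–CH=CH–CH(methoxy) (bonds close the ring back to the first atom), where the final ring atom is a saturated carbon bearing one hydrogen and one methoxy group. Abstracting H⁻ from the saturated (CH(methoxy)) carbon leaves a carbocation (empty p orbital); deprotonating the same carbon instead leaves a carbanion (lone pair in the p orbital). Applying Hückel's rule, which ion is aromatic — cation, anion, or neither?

Once that carbon is sp², every ring atom has a p orbital and both ions are fully conjugated.
Cation: 2 × 2 + 0 = 4 π electrons → 4(1), antiaromatic.
Anion: 2 × 2 + 2 = 6 π electrons → 4(1)+2, aromatic.

The anion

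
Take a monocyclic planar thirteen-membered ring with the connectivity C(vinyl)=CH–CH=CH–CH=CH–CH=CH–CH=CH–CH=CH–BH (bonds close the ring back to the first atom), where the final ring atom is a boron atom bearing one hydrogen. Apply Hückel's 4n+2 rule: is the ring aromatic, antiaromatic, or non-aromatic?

Antiaromatic

Check conjugation: every atom in a ring double bond is sp² and brings one electron to the p orbital; the boron has an empty p orbital — every position has a p orbital, so the cyclic π system is continuous.
Counting π electrons: 6 × 2 = 12 from the double-bond units + 0 from the BH atom = 12.
12 is a 4n count (n = 3), so the planar conjugated ring is antiaromatic.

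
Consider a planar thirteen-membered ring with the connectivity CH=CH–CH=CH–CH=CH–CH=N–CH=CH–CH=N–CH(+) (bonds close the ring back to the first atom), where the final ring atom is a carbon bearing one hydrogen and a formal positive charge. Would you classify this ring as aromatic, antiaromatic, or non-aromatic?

Antiaromatic

The p orbitals form a continuous loop: each doubly-bonded ring atom is sp² with one p-orbital electron; each =N– nitrogen is pyridine-type (lone pair in the sp² plane, one electron in the p orbital); the carbocation has an empty p orbital. The ring is fully conjugated.
Adding the contributions, 6 × 2 = 12 from the double-bond units + 0 from the CH(+) atom = 12.
12 = 4(3); a planar, fully conjugated 4n system is antiaromatic.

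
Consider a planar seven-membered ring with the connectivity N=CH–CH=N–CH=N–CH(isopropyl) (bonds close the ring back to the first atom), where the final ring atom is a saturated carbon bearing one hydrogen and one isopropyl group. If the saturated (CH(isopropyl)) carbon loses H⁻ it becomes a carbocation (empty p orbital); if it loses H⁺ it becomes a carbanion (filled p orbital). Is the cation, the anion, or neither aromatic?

The cation

Both ions have a continuous loop of p orbitals — each ring atom is sp².
Cation: 3 × 2 + 0 = 6 π electrons → 4(1)+2, aromatic.
Anion: 3 × 2 + 2 = 8 π electrons → 4(2), antiaromatic.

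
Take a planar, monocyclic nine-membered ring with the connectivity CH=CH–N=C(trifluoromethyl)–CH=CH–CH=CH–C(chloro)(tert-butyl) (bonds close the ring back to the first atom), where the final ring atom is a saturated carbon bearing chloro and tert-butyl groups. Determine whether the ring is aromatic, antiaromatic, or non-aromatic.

The C(chloro)(tert-butyl) carbon is saturated: that saturated carbon is sp³ and has no p orbital in the ring π system. Conjugation is not continuous around the ring.
Hückel's rule only applies to fully conjugated rings, so this one is simply non-aromatic.

Non-aromatic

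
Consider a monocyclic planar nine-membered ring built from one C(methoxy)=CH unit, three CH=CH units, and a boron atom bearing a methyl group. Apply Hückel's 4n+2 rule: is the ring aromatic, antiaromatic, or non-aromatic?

Antiaromatic

Check conjugation: each doubly-bonded ring atom is sp² with one p-orbital electron; the boron has an empty p orbital — every position has a p orbital, so the cyclic π system is continuous.
Counting π electrons: 4 × 2 = 8 from the double-bond units + 0 from the B(methyl) atom = 8.
8 is a 4n count (n = 2), so the planar conjugated ring is antiaromatic.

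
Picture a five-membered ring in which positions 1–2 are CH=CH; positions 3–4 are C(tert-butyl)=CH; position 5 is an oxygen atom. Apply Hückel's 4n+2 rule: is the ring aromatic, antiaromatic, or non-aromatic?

Aromatic

All ring atoms are sp² and supply a p orbital to the ring (each doubly-bonded ring atom is sp² with one p-orbital electron; the oxygen donates one lone pair from its p orbital); the conjugation is uninterrupted.
Counting π electrons: 2 × 2 = 4 from the double-bond units + 2 from the O atom = 6.
That gives a 4n+2 count (6, n = 1).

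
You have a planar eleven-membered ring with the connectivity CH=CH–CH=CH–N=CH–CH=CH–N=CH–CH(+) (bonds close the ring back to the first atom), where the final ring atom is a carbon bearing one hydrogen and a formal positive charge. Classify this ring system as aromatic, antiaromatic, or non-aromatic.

Check conjugation: the double-bond atoms are sp², each contributing one p electron; the doubly-bonded nitrogens are pyridine-type — their lone pairs lie in the ring plane, leaving one electron in the p orbital; the carbocation has an empty p orbital — every position has a p orbital, so the cyclic π system is continuous.
Counting π electrons: 5 × 2 = 10 from the double-bond units + 0 from the CH(+) atom = 10.
Since 10 = 4·2 + 2, the ring meets the 4n+2 criterion.

Aromatic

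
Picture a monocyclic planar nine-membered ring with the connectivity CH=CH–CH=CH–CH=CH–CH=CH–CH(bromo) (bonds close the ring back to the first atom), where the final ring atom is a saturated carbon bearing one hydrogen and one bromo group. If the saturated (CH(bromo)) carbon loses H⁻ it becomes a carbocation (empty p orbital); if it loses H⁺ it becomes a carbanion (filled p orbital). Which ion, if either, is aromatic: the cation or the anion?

The anion

In both ions every ring atom is sp² and contributes a p orbital, so both rings are fully conjugated.
Cation: 4 × 2 + 0 = 8 π electrons → 4(2), antiaromatic.
Anion: 4 × 2 + 2 = 10 π electrons → 4(2)+2, aromatic.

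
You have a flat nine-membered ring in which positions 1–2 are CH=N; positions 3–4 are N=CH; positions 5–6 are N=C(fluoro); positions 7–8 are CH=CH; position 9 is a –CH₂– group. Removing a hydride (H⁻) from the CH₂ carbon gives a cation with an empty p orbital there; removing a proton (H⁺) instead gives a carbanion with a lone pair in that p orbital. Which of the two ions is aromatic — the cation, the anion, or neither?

The anion

In either ion the ring is fully conjugated: every atom, including the new sp² carbon, supplies a p orbital.
Cation: 4 × 2 + 0 = 8 π electrons → 4(2), antiaromatic.
Anion: 4 × 2 + 2 = 10 π electrons → 4(2)+2, aromatic.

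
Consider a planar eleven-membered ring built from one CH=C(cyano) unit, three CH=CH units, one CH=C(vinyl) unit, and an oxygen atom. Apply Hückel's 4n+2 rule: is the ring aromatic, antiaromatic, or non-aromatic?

Antiaromatic

Every ring atom contributes a p orbital perpendicular to the ring (each doubly-bonded ring atom is sp² with one p-orbital electron; the oxygen donates one lone pair from its p orbital), so the π system is cyclic and fully conjugated.
Tallying contributions gives 5 × 2 = 10 from the double-bond units + 2 from the O atom = 12.
A 4n π count (12, n = 3) in a planar conjugated ring means antiaromatic.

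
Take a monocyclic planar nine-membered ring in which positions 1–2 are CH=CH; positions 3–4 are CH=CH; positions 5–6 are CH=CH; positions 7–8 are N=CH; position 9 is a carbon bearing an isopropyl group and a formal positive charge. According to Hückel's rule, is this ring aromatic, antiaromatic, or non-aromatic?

Antiaromatic

Every ring atom contributes a p orbital perpendicular to the ring (each doubly-bonded ring atom is sp² with one p-orbital electron; each sp² =N– keeps its lone pair in-plane and puts one electron into the π system; the carbocation has an empty p orbital), so the π system is cyclic and fully conjugated.
π-electron count: 4 × 2 = 8 from the double-bond units + 0 from the C(isopropyl)(+) atom = 8.
With 8 = 4·2 π electrons, Hückel's rule classifies the planar ring as antiaromatic.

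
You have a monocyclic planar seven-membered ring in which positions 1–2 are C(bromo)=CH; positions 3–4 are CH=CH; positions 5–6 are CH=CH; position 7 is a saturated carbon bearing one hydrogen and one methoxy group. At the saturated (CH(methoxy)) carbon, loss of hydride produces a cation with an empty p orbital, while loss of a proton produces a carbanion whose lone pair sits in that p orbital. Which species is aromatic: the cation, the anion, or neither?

In either ion the ring is fully conjugated: every atom, including the new sp² carbon, supplies a p orbital.
Cation: 3 × 2 + 0 = 6 π electrons → 4(1)+2, aromatic.
Anion: 3 × 2 + 2 = 8 π electrons → 4(2), antiaromatic.

The cation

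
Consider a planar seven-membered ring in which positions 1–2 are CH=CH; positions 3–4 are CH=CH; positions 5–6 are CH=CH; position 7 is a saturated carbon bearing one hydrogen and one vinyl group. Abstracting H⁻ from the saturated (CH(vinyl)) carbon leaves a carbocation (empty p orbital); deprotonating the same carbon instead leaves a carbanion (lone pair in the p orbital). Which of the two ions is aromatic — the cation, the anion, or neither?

The cation

Once that carbon is sp², every ring atom has a p orbital and both ions are fully conjugated.
Cation: 3 × 2 + 0 = 6 π electrons → 4(1)+2, aromatic.
Anion: 3 × 2 + 2 = 8 π electrons → 4(2), antiaromatic.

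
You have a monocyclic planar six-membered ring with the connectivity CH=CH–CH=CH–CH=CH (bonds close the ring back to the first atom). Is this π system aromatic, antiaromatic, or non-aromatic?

Every ring atom contributes a p orbital perpendicular to the ring (the double-bond atoms are sp², each contributing one p electron), so the π system is cyclic and fully conjugated.
Counting π electrons: 3 × 2 = 6 from the 3 double-bond units.
6 = 4(1) + 2, which satisfies Hückel's 4n+2 rule.
(The species described is benzene.)

Aromatic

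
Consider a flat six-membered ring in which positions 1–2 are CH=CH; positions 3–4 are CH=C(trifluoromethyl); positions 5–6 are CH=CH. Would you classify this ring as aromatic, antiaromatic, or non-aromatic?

Check conjugation: every atom in a ring double bond is sp² and brings one electron to the p orbital — every position has a p orbital, so the cyclic π system is continuous.
Adding the contributions, 3 × 2 = 6 from the 3 double-bond units.
That gives a 4n+2 count (6, n = 1).

Aromatic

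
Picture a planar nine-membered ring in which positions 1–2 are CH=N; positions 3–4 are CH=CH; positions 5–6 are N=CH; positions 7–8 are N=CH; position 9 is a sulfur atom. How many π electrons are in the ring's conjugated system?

Every ring atom contributes a p orbital perpendicular to the ring (each doubly-bonded ring atom is sp² with one p-orbital electron; the doubly-bonded nitrogens are pyridine-type — their lone pairs lie in the ring plane, leaving one electron in the p orbital; the sulfur donates one lone pair from its p orbital), so the π system is cyclic and fully conjugated.
Adding the contributions, 4 × 2 = 8 from the double-bond units + 2 from the S atom = 10.

10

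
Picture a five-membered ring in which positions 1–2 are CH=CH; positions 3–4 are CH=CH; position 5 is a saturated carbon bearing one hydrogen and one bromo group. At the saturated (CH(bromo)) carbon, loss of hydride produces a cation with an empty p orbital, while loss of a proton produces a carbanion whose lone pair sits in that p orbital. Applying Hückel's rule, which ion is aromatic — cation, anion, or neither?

In either ion the ring is fully conjugated: every atom, including the new sp² carbon, supplies a p orbital.
Cation: 2 × 2 + 0 = 4 π electrons → 4(1), antiaromatic.
Anion: 2 × 2 + 2 = 6 π electrons → 4(1)+2, aromatic.

The anion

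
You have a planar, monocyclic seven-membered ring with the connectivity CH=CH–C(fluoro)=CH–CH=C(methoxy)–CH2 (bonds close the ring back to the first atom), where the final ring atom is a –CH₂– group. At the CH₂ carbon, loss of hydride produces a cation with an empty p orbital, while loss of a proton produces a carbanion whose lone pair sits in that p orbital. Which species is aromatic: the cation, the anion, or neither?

Once that carbon is sp², every ring atom has a p orbital and both ions are fully conjugated.
Cation: 3 × 2 + 0 = 6 π electrons → 4(1)+2, aromatic.
Anion: 3 × 2 + 2 = 8 π electrons → 4(2), antiaromatic.

The cation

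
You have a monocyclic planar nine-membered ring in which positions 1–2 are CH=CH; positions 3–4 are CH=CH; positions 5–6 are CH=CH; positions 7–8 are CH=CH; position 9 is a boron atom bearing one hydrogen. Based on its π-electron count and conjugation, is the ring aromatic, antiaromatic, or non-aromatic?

The p orbitals form a continuous loop: each doubly-bonded ring atom is sp² with one p-orbital electron; the boron has an empty p orbital. The ring is fully conjugated.
π-electron count: 4 × 2 = 8 from the double-bond units + 0 from the BH atom = 8.
8 = 4(2); a planar, fully conjugated 4n system is antiaromatic.

Antiaromatic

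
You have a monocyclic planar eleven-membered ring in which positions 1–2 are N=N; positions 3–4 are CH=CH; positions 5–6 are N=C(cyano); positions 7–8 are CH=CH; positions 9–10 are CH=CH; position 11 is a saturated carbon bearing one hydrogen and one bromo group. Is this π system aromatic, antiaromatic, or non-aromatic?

Non-aromatic

At the CH(bromo) position, that saturated carbon is sp³ and has no p orbital in the ring π system; the ring's p-orbital overlap is broken there.
Broken conjugation rules out both aromaticity and antiaromaticity.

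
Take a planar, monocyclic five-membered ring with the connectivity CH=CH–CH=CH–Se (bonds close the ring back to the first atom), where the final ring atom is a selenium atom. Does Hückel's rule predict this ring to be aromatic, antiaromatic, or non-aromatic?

Aromatic

All ring atoms are sp² and supply a p orbital to the ring (every atom in a ring double bond is sp² and brings one electron to the p orbital; the selenium donates one lone pair from its p orbital); the conjugation is uninterrupted.
Tallying contributions gives 2 × 2 = 4 from the double-bond units + 2 from the Se atom = 6.
6 = 4(1) + 2, which satisfies Hückel's 4n+2 rule.
This is selenophene.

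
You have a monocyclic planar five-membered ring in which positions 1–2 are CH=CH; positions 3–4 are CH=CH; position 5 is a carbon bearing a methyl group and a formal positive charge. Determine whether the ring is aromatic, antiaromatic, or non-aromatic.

Antiaromatic

The p orbitals form a continuous loop: the double-bond atoms are sp², each contributing one p electron; the carbocation has an empty p orbital. The ring is fully conjugated.
Adding the contributions, 2 × 2 = 4 from the double-bond units + 0 from the C(methyl)(+) atom = 4.
4 is a 4n count (n = 1), so the planar conjugated ring is antiaromatic.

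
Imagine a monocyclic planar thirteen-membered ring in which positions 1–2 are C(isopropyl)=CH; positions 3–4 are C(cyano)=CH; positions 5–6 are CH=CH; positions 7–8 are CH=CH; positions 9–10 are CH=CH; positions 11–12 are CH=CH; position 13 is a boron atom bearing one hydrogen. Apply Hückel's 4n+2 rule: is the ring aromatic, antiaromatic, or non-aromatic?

The p orbitals form a continuous loop: each doubly-bonded ring atom is sp² with one p-orbital electron; the boron has an empty p orbital. The ring is fully conjugated.
Tallying contributions gives 6 × 2 = 12 from the double-bond units + 0 from the BH atom = 12.
12 = 4(3); a planar, fully conjugated 4n system is antiaromatic.

Antiaromatic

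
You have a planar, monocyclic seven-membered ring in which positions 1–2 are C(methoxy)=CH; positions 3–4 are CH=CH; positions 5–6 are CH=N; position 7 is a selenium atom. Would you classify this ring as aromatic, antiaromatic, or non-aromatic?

Every ring atom contributes a p orbital perpendicular to the ring (the double-bond atoms are sp², each contributing one p electron; the doubly-bonded nitrogens are pyridine-type — their lone pairs lie in the ring plane, leaving one electron in the p orbital; the selenium donates one lone pair from its p orbital), so the π system is cyclic and fully conjugated.
π-electron count: 3 × 2 = 6 from the double-bond units + 2 from the Se atom = 8.
8 is a 4n count (n = 2), so the planar conjugated ring is antiaromatic.

Antiaromatic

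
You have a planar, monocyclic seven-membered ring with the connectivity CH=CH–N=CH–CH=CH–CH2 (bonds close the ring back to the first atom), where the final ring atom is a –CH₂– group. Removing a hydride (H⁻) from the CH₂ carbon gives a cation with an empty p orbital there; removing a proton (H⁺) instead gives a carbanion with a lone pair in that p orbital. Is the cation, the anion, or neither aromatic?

Both ions have a continuous loop of p orbitals — each ring atom is sp².
Cation: 3 × 2 + 0 = 6 π electrons → 4(1)+2, aromatic.
Anion: 3 × 2 + 2 = 8 π electrons → 4(2), antiaromatic.

The cation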